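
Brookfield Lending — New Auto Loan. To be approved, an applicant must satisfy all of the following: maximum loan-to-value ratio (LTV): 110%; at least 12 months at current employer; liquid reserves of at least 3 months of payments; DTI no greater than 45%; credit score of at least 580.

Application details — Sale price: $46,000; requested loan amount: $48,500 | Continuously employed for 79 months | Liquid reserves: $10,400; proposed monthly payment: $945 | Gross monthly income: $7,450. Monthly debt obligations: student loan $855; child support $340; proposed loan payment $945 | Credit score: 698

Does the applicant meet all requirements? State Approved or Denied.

Approved

LTV: 48,500 ÷ 46,000 = 105.4%, within 110% cap
Employment 79 ≥ 12 months
Liquid reserves cover 10,400/945 = 11.0 months — ≥ 3 required
Total monthly debts = (855 + 340 + 945) = 2,140. DTI = 2,140/7,450 = 28.7% ≤ 45%
Credit score 698 ≥ 580 (meets)
All criteria satisfied.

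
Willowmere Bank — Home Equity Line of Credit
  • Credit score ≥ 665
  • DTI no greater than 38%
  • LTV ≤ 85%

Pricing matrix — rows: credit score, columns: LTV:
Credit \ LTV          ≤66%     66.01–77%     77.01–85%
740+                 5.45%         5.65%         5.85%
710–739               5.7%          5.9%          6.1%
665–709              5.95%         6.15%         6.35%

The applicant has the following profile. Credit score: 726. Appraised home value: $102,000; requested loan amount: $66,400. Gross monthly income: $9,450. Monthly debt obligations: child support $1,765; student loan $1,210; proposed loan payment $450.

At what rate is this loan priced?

5.7%

Credit score 726 ≥ 665; Total monthly debts = (1,765 + 1,210 + 450) = 3,425. DTI = 3,425/9,450 = 36.2% ≤ 38%
LTV: 66,400 ÷ 102,000 = 65.1%, within 85% cap
Row: 726 falls in 710–739. Column: 65.1% falls in ≤66%. Rate = 5.7%.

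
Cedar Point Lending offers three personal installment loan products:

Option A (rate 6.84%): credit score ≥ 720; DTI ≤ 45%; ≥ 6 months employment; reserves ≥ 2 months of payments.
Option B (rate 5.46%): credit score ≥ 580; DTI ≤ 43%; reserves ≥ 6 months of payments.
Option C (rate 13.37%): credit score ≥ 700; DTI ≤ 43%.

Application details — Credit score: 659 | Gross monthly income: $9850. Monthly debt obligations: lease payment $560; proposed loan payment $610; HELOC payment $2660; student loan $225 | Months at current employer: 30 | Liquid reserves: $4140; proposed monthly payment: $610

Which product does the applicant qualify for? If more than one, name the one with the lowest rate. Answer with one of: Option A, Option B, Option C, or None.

Option B

Total debts = (560 + 610 + 2,660 + 225) = 4,055; DTI = 4,055/9,850 = 41.2%.
Reserves = 4,140/610 = 6.8 months.
Option A: score 659 < 720; DTI 41.2% ≤ 45%; employment 30 ≥ 6 mo; reserves 6.8 ≥ 2 mo → does not qualify.
Option B: score 659 ≥ 580; DTI 41.2% ≤ 43%; reserves 6.8 ≥ 6 mo → qualifies.
Option C: score 659 < 700; DTI 41.2% ≤ 43% → does not qualify.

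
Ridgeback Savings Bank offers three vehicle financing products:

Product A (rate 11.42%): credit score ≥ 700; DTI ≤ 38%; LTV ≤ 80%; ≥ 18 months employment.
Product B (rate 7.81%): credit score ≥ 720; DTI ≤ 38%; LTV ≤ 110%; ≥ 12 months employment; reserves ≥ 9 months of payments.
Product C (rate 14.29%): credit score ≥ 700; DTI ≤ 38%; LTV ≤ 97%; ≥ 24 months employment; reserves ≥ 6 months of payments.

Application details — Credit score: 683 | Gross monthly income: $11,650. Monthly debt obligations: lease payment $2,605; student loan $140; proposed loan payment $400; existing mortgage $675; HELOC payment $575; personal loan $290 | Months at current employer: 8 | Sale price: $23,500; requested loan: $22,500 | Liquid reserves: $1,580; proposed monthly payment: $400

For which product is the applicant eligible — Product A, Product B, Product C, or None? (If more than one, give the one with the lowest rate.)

None

Total debts = (2,605 + 140 + 400 + 675 + 575 + 290) = 4,685; DTI = 4,685/11,650 = 40.2%.
LTV = 22,500/23,500 = 95.7%.
Reserves = 1,580/400 = 4.0 months.
Product A: score 683 < 700; DTI 40.2% > 38%; LTV 95.7% > 80%; employment 8 < 18 mo → does not qualify.
Product B: score 683 < 720; DTI 40.2% > 38%; LTV 95.7% ≤ 110%; employment 8 < 12 mo; reserves 4.0 < 9 mo → does not qualify.
Product C: score 683 < 700; DTI 40.2% > 38%; LTV 95.7% ≤ 97%; employment 8 < 24 mo; reserves 4.0 < 6 mo → does not qualify.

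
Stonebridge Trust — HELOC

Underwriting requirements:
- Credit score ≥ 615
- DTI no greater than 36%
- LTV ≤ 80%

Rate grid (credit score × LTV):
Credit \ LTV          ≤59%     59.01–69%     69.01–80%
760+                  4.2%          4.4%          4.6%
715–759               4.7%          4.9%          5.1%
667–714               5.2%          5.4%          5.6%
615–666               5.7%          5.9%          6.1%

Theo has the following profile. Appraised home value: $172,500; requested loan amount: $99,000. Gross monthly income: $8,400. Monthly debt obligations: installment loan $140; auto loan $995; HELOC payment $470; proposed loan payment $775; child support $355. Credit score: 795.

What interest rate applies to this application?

4.2%

Credit score 795 ≥ 615; Total monthly debts = (140 + 995 + 470 + 775 + 355) = 2,735. DTI: 2,735 ÷ 8,400 = 32.6%, within the 36% cap
LTV: 99,000 ÷ 172,500 = 57.4%, within 80% cap
Score 795 is in the 760+ band; LTV 57.4% is in the ≤59% band → 4.2%.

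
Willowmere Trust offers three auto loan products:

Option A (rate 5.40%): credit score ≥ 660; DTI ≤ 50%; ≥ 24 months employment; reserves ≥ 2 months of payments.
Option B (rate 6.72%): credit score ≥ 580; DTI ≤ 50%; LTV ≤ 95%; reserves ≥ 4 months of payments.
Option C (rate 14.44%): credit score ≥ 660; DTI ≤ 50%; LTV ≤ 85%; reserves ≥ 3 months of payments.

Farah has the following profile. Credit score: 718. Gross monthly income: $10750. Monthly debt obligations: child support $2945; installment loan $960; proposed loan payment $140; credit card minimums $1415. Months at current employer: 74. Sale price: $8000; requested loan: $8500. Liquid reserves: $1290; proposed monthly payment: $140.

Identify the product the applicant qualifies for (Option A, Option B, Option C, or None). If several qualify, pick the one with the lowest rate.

Total debts = (2,945 + 960 + 140 + 1,415) = 5,460; DTI = 5,460/10,750 = 50.8%.
LTV = 8,500/8,000 = 106.2%.
Reserves = 1,290/140 = 9.2 months.
Option A: score 718 ≥ 660; DTI 50.8% > 50%; employment 74 ≥ 24 mo; reserves 9.2 ≥ 2 mo → does not qualify.
Option B: score 718 ≥ 580; DTI 50.8% > 50%; LTV 106.2% > 95%; reserves 9.2 ≥ 4 mo → does not qualify.
Option C: score 718 ≥ 660; DTI 50.8% > 50%; LTV 106.2% > 85%; reserves 9.2 ≥ 3 mo → does not qualify.

None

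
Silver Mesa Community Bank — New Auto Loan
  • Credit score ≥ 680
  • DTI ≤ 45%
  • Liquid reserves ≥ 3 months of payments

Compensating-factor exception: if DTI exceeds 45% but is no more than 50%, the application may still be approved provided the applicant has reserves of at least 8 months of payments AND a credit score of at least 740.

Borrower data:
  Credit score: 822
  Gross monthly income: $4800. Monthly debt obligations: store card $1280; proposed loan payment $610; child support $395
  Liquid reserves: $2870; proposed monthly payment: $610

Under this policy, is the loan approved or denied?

Credit score 822 ≥ 680 (meets base)
Total debts = (1,280 + 610 + 395) = 2,285. DTI = 2,285/4,800 = 47.6% > 45% — standard DTI limit exceeded.
Liquid reserves cover 2,870/610 = 4.7 months — ≥ 3 required
DTI 47.6% is within the 45%–50% exception band; checking compensating factors.
Reserves 4.7 < 8 months; credit score 822 ≥ 740.
Compensating-factor requirement not fully met.

Denied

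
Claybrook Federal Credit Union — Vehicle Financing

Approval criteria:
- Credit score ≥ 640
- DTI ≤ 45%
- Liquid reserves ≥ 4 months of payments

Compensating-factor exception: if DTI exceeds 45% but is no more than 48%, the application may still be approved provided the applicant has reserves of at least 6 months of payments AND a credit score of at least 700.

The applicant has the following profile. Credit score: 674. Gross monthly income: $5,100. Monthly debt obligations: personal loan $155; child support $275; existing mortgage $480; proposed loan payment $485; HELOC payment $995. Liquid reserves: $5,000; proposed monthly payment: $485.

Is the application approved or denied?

Credit score 674 ≥ 640 (meets base)
Total debts = (155 + 275 + 480 + 485 + 995) = 2,390. DTI = 2,390/5,100 = 46.9% > 45% — standard DTI limit exceeded.
Liquid reserves cover 5,000/485 = 10.3 months — ≥ 4 required
46.9% falls in the override range (45%–48%), so the compensating-factor test applies.
Override check — reserves: 10.3 mo (ok); score: 674 (below 700).
Override conditions not both satisfied; exception does not apply.

Denied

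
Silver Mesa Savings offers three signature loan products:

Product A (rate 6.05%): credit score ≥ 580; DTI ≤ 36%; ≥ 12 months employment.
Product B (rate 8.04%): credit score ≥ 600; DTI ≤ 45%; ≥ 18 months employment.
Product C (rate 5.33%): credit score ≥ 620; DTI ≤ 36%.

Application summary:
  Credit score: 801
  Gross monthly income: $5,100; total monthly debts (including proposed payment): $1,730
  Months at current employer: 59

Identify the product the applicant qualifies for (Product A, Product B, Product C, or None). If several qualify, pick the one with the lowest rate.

DTI = 1,730/5,100 = 33.9%.
Product A: score 801 ≥ 580; DTI 33.9% ≤ 36%; employment 59 ≥ 12 mo → qualifies.
Product B: score 801 ≥ 600; DTI 33.9% ≤ 45%; employment 59 ≥ 18 mo → qualifies.
Product C: score 801 ≥ 620; DTI 33.9% ≤ 36% → qualifies.
Qualifying: Product A, Product B, Product C. Lowest rate is 5.33% → Product C.

Product C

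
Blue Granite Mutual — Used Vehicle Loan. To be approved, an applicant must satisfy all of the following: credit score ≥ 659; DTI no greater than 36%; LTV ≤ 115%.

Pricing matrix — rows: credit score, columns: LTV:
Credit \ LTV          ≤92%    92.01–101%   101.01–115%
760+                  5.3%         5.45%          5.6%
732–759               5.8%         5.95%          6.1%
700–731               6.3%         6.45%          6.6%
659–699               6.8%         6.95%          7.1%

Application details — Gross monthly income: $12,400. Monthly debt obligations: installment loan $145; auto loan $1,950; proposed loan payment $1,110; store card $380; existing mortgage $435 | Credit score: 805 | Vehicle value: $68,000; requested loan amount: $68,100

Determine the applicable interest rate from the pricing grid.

Credit score 805 ≥ 659; Total monthly debts = (145 + 1,950 + 1,110 + 380 + 435) = 4,020. Debt-to-income = 4,020/12,400 = 32.4% — meets 36% limit
Loan-to-value = 68,100/68,000 = 100.1% — pass (115% max)
Credit 805 → row 760+; LTV 100.1% → column 92.01–101%. Grid cell → 5.45%.

5.45%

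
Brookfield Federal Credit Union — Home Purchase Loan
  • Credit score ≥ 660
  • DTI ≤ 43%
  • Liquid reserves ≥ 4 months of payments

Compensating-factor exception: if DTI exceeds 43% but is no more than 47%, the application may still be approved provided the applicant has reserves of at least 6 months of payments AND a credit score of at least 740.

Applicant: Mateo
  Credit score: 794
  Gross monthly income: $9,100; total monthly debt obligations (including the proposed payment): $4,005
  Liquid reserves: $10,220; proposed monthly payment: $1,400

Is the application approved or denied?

Approved

Credit score 794 ≥ 660 (meets base)
DTI = 4,005/9,100 = 44% > 43% — standard DTI limit exceeded.
Reserves = 10,220/1,400 = 7.3 months ≥ 4
44% falls in the override range (43%–47%), so the compensating-factor test applies.
Reserves 7.3 ≥ 6 months; credit score 794 ≥ 740.
Both compensating conditions met → exception applies.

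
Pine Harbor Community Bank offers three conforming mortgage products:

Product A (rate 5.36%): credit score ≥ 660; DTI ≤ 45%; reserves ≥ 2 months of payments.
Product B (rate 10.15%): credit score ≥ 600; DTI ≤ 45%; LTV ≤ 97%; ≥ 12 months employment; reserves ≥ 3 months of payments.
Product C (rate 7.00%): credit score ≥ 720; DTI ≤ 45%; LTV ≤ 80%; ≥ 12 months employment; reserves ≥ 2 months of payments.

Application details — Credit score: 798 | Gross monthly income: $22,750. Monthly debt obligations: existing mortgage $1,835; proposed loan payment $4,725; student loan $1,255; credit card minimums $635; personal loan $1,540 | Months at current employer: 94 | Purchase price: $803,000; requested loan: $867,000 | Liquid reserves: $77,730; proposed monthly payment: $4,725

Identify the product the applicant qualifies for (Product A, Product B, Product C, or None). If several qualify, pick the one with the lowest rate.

Product A

Total debts = (1,835 + 4,725 + 1,255 + 635 + 1,540) = 9,990; DTI = 9,990/22,750 = 43.9%.
LTV = 867,000/803,000 = 108%.
Reserves = 77,730/4,725 = 16.5 months.
Product A: score 798 ≥ 660; DTI 43.9% ≤ 45%; reserves 16.5 ≥ 2 mo → qualifies.
Product B: score 798 ≥ 600; DTI 43.9% ≤ 45%; LTV 108% > 97%; employment 94 ≥ 12 mo; reserves 16.5 ≥ 3 mo → does not qualify.
Product C: score 798 ≥ 720; DTI 43.9% ≤ 45%; LTV 108% > 80%; employment 94 ≥ 12 mo; reserves 16.5 ≥ 2 mo → does not qualify.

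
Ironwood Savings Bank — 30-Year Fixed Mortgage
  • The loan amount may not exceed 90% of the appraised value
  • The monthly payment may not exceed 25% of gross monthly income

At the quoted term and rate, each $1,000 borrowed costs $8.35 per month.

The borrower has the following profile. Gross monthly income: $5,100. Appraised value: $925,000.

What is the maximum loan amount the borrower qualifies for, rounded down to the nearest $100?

$152,600

Payment cap: 25% × $5,100 = $1,275/month.
At $8.35 per $1,000, that supports 1,275/8.35 × 1,000 ≈ $152,694 → $152,600.
LTV cap: 90% × $925,000 = $832,500 → $832,500.
Binding constraint: payment-to-income.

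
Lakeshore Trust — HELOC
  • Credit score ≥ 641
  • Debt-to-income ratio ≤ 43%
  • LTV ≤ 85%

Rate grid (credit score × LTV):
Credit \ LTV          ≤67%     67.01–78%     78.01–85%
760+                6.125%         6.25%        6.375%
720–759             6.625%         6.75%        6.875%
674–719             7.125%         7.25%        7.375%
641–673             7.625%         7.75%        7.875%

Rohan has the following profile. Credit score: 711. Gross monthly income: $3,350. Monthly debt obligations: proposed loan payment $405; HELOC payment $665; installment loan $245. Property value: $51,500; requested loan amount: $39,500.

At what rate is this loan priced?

7.25%

Credit score 711 ≥ 641; Total monthly debts = (405 + 665 + 245) = 1,315. DTI = 1,315/3,350 = 39.3% ≤ 43%
Loan-to-value = 39,500/51,500 = 76.7% — pass (85% max)
Row: 711 falls in 674–719. Column: 76.7% falls in 67.01–78%. Rate = 7.25%.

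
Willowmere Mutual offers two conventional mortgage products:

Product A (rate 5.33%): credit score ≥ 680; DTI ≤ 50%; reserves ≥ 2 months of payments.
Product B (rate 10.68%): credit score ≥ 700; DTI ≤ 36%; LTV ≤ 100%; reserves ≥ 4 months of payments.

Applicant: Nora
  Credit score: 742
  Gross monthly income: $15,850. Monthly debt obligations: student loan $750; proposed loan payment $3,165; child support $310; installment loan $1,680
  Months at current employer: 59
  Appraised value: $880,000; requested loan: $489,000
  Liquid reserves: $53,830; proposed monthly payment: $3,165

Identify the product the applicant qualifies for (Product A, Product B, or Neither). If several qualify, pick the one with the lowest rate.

Product A

Total debts = (750 + 3,165 + 310 + 1,680) = 5,905; DTI = 5,905/15,850 = 37.3%.
LTV = 489,000/880,000 = 55.6%.
Reserves = 53,830/3,165 = 17.0 months.
Product A: score 742 ≥ 680; DTI 37.3% ≤ 50%; reserves 17.0 ≥ 2 mo → qualifies.
Product B: score 742 ≥ 700; DTI 37.3% > 36%; LTV 55.6% ≤ 100%; reserves 17.0 ≥ 4 mo → does not qualify.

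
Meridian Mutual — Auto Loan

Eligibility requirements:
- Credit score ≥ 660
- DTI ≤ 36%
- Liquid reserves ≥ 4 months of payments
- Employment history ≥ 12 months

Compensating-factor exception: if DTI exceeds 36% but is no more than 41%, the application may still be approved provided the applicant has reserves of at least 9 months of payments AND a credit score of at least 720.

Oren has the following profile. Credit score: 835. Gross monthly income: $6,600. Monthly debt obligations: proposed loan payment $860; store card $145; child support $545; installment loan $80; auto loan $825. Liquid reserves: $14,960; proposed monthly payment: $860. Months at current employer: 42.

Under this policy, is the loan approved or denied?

Credit score 835 ≥ 660 (meets base)
Total debts = (860 + 145 + 545 + 80 + 825) = 2,455. DTI: 2,455 ÷ 6,600 = 37.2%, over the 36% base limit.
Reserves: 14,960 ÷ 860 = 17.4 months (meets 4-month minimum)
Employment 42 ≥ 12 months
37.2% falls in the override range (36%–41%), so the compensating-factor test applies.
Override check — reserves: 17.4 mo (ok); score: 835 (ok).
Both compensating conditions met → exception applies.

Approved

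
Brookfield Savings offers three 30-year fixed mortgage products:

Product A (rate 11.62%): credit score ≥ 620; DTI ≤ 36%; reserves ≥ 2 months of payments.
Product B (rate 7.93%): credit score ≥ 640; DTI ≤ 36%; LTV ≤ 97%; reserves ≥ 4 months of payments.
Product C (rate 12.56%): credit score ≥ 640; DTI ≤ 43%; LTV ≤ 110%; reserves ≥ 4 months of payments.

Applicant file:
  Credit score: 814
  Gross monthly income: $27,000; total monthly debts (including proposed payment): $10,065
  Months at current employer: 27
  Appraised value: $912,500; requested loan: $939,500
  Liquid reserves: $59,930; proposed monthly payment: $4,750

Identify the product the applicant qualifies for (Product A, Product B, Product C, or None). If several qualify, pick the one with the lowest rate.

DTI = 10,065/27,000 = 37.3%.
LTV = 939,500/912,500 = 103%.
Reserves = 59,930/4,750 = 12.6 months.
Product A: score 814 ≥ 620; DTI 37.3% > 36%; reserves 12.6 ≥ 2 mo → does not qualify.
Product B: score 814 ≥ 640; DTI 37.3% > 36%; LTV 103% > 97%; reserves 12.6 ≥ 4 mo → does not qualify.
Product C: score 814 ≥ 640; DTI 37.3% ≤ 43%; LTV 103% ≤ 110%; reserves 12.6 ≥ 4 mo → qualifies.

Product C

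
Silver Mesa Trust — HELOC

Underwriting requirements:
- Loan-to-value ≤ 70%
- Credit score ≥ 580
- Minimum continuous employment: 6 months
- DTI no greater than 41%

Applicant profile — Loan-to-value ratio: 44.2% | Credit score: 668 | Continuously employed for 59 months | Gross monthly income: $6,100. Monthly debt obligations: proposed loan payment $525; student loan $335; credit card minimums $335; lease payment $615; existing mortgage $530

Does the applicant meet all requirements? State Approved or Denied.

Approved

LTV 44.2% ≤ 70%
Credit score 668 ≥ 580 (meets)
Employment 59 ≥ 6 months
Total monthly debts = (525 + 335 + 335 + 615 + 530) = 2,340. DTI: 2,340 ÷ 6,100 = 38.4%, within the 41% cap
All criteria satisfied.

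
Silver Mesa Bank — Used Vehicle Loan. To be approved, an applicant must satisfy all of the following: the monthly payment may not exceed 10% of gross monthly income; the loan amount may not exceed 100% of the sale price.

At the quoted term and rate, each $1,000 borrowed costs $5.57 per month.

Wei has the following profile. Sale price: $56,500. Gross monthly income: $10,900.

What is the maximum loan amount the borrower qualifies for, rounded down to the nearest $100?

$56,500

Payment cap: 10% × $10,900 = $1,090/month.
At $5.57 per $1,000, that supports 1,090/5.57 × 1,000 ≈ $195,691 → $195,600.
LTV cap: 100% × $56,500 = $56,500 → $56,500.
Binding constraint: loan-to-value.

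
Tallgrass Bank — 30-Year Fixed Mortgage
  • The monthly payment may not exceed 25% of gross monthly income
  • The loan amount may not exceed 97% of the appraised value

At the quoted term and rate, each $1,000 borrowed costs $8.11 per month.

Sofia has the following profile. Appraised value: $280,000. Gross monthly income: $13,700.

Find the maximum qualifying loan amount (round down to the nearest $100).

Payment cap: 25% × $13,700 = $3,425/month.
At $8.11 per $1,000, that supports 3,425/8.11 × 1,000 ≈ $422,318 → $422,300.
LTV cap: 97% × $280,000 = $271,600 → $271,600.
Binding constraint: loan-to-value.

$271,600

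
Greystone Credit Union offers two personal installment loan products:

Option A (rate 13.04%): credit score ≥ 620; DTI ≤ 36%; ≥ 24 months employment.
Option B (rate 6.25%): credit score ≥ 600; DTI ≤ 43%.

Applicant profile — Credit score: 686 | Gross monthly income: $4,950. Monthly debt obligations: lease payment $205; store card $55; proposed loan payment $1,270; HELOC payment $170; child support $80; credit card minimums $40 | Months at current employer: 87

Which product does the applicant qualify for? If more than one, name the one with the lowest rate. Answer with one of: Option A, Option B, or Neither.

Option B

Total debts = (205 + 55 + 1,270 + 170 + 80 + 40) = 1,820; DTI = 1,820/4,950 = 36.8%.
Option A: score 686 ≥ 620; DTI 36.8% > 36%; employment 87 ≥ 24 mo → does not qualify.
Option B: score 686 ≥ 600; DTI 36.8% ≤ 43% → qualifies.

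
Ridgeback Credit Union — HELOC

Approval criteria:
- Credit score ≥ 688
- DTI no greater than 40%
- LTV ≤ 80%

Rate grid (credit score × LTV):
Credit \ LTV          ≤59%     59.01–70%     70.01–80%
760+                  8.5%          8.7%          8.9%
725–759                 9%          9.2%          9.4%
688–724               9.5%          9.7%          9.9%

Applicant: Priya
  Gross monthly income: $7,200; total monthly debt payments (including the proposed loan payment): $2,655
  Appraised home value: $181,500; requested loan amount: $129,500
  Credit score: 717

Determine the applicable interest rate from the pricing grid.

Credit score 717 ≥ 688; Debt-to-income = 2,655/7,200 = 36.9% — meets 40% limit
LTV: 129,500 ÷ 181,500 = 71.3%, within 80% cap
Row: 717 falls in 688–724. Column: 71.3% falls in 70.01–80%. Rate = 9.9%.

9.9%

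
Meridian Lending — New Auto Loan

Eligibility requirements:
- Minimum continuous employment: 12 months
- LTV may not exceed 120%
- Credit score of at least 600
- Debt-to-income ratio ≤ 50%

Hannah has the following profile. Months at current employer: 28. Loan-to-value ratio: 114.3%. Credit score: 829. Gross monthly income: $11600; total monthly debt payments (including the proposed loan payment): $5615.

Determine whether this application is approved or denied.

Approved

Employment 28 ≥ 12 months
LTV 114.3% ≤ 120%
Credit score 829 ≥ 600 (meets)
DTI: 5,615 ÷ 11,600 = 48.4%, within the 50% cap
All criteria satisfied.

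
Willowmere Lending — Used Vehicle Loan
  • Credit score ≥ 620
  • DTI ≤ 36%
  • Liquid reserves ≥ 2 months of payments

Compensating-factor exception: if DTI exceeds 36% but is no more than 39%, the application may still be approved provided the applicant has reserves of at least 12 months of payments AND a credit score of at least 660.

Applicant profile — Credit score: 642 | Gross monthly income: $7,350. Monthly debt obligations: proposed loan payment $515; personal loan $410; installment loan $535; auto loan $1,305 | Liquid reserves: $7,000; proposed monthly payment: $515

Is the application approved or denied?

Credit score 642 ≥ 620 (meets base)
Total debts = (515 + 410 + 535 + 1,305) = 2,765. DTI = 2,765/7,350 = 37.6% > 36% — standard DTI limit exceeded.
Reserves = 7,000/515 = 13.6 months ≥ 2
37.6% falls in the override range (36%–39%), so the compensating-factor test applies.
Reserves 13.6 ≥ 12 months; credit score 642 < 660.
Compensating-factor requirement not fully met.

Denied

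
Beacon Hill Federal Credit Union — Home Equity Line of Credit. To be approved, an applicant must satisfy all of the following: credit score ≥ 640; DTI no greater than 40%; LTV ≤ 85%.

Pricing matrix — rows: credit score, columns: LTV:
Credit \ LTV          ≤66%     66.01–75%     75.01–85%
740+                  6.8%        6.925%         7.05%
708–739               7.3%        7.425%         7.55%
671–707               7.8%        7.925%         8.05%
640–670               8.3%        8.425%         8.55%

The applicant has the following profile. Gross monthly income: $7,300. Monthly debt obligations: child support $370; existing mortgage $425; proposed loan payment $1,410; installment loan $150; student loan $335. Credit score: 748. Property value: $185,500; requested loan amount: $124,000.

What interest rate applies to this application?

Credit score 748 ≥ 640; Total monthly debts = (370 + 425 + 1,410 + 150 + 335) = 2,690. DTI: 2,690 ÷ 7,300 = 36.8%, within the 40% cap
LTV = 124,000/185,500 = 66.8% ≤ 85%
Row: 748 falls in 740+. Column: 66.8% falls in 66.01–75%. Rate = 6.925%.

6.925%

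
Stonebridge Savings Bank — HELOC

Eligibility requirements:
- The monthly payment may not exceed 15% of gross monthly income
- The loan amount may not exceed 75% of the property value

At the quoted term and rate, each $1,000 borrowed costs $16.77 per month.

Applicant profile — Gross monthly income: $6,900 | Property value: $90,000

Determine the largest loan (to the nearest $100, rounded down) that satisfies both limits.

Payment cap: 15% × $6,900 = $1,035/month.
At $16.77 per $1,000, that supports 1,035/16.77 × 1,000 ≈ $61,717 → $61,700.
LTV cap: 75% × $90,000 = $67,500 → $67,500.
Binding constraint: payment-to-income.

$61,700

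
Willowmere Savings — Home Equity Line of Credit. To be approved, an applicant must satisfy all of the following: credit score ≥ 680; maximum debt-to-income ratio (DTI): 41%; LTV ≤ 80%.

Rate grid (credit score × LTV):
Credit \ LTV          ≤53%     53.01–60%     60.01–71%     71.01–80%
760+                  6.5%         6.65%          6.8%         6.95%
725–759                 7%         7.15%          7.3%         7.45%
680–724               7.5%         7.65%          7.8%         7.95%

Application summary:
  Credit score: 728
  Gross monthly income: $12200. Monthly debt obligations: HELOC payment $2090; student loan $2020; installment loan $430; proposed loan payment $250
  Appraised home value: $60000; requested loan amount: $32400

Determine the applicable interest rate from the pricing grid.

7.15%

Credit score 728 ≥ 680; Total monthly debts = (2,090 + 2,020 + 430 + 250) = 4,790. DTI: 4,790 ÷ 12,200 = 39.3%, within the 41% cap
LTV: 32,400 ÷ 60,000 = 54%, within 80% cap
Credit 728 → row 725–759; LTV 54% → column 53.01–60%. Grid cell → 7.15%.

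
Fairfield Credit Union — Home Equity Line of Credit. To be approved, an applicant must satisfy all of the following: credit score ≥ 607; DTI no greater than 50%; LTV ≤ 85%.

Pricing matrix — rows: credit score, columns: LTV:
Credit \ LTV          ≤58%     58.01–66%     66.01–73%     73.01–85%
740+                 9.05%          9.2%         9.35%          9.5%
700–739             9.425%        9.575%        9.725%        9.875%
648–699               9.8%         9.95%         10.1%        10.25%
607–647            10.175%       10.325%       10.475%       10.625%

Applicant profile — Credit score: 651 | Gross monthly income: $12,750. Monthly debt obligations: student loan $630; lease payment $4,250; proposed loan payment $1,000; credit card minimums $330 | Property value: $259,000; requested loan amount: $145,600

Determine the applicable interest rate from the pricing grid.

Credit score 651 ≥ 607; Total monthly debts = (630 + 4,250 + 1,000 + 330) = 6,210. DTI = 6,210/12,750 = 48.7% ≤ 50%
LTV: 145,600 ÷ 259,000 = 56.2%, within 85% cap
Row: 651 falls in 648–699. Column: 56.2% falls in ≤58%. Rate = 9.8%.

9.8%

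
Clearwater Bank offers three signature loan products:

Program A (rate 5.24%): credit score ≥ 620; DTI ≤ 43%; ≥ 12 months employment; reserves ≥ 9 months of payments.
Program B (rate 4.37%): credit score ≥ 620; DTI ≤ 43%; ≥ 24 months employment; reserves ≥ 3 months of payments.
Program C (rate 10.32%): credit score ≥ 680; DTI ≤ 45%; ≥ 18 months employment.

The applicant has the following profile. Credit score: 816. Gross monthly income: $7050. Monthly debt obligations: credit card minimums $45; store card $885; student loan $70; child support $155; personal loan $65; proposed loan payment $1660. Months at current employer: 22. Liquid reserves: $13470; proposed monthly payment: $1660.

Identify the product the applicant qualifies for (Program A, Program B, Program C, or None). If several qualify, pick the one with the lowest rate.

Total debts = (45 + 885 + 70 + 155 + 65 + 1,660) = 2,880; DTI = 2,880/7,050 = 40.9%.
Reserves = 13,470/1,660 = 8.1 months.
Program A: score 816 ≥ 620; DTI 40.9% ≤ 43%; employment 22 ≥ 12 mo; reserves 8.1 < 9 mo → does not qualify.
Program B: score 816 ≥ 620; DTI 40.9% ≤ 43%; employment 22 < 24 mo; reserves 8.1 ≥ 3 mo → does not qualify.
Program C: score 816 ≥ 680; DTI 40.9% ≤ 45%; employment 22 ≥ 18 mo → qualifies.

Program C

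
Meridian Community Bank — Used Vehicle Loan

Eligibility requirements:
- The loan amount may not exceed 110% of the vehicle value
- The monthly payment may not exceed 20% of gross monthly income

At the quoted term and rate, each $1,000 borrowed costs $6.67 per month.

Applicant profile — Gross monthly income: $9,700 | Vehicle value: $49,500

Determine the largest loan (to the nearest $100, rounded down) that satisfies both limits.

Payment cap: 20% × $9,700 = $1,940/month.
At $6.67 per $1,000, that supports 1,940/6.67 × 1,000 ≈ $290,854 → $290,800.
LTV cap: 110% × $49,500 = $54,450 → $54,400.
Binding constraint: loan-to-value.

$54,400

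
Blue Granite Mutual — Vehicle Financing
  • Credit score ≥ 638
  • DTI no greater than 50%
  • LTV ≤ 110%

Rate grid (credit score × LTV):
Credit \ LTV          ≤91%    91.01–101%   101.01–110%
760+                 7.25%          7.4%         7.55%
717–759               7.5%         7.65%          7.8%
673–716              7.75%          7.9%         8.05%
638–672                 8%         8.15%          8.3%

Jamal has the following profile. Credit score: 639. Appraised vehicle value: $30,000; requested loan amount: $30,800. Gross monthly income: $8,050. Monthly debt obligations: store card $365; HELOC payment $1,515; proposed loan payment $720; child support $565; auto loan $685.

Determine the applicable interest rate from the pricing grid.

Credit score 639 ≥ 638; Total monthly debts = (365 + 1,515 + 720 + 565 + 685) = 3,850. Debt-to-income = 3,850/8,050 = 47.8% — meets 50% limit
LTV: 30,800 ÷ 30,000 = 102.7%, within 110% cap
Credit 639 → row 638–672; LTV 102.7% → column 101.01–110%. Grid cell → 8.3%.

8.3%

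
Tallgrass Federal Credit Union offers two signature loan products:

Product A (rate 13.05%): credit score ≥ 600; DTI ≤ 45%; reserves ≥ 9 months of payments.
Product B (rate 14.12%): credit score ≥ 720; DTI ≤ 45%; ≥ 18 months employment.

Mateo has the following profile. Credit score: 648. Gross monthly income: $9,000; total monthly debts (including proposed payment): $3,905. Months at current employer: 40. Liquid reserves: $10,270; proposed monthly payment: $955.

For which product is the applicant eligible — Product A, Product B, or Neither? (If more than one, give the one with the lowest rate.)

Product A

DTI = 3,905/9,000 = 43.4%.
Reserves = 10,270/955 = 10.8 months.
Product A: score 648 ≥ 600; DTI 43.4% ≤ 45%; reserves 10.8 ≥ 9 mo → qualifies.
Product B: score 648 < 720; DTI 43.4% ≤ 45%; employment 40 ≥ 18 mo → does not qualify.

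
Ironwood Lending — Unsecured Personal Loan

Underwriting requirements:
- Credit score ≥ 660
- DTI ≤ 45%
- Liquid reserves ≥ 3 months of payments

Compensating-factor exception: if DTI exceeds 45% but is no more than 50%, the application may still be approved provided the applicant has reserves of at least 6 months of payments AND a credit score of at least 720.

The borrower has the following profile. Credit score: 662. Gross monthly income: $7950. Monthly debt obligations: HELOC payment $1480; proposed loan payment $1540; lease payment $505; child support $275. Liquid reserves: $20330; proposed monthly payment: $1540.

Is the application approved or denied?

Credit score 662 ≥ 660 (meets base)
Total debts = (1,480 + 1,540 + 505 + 275) = 3,800. DTI: 3,800 ÷ 7,950 = 47.8%, over the 45% base limit.
Reserves: 20,330 ÷ 1,540 = 13.2 months (meets 3-month minimum)
47.8% falls in the override range (45%–50%), so the compensating-factor test applies.
Reserves 13.2 ≥ 6 months; credit score 662 < 720.
Override conditions not both satisfied; exception does not apply.

Denied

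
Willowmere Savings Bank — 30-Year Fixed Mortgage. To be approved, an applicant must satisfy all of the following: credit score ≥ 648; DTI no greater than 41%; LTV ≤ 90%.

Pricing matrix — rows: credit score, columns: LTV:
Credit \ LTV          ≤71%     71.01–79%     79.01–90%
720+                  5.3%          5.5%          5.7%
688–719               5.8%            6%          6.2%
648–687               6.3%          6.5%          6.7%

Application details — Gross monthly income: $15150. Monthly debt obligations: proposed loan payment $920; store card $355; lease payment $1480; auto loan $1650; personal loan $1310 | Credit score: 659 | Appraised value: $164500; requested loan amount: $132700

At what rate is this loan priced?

Credit score 659 ≥ 648; Total monthly debts = (920 + 355 + 1,480 + 1,650 + 1,310) = 5,715. DTI = 5,715/15,150 = 37.7% ≤ 41%
LTV: 132,700 ÷ 164,500 = 80.7%, within 90% cap
Credit 659 → row 648–687; LTV 80.7% → column 79.01–90%. Grid cell → 6.7%.

6.7%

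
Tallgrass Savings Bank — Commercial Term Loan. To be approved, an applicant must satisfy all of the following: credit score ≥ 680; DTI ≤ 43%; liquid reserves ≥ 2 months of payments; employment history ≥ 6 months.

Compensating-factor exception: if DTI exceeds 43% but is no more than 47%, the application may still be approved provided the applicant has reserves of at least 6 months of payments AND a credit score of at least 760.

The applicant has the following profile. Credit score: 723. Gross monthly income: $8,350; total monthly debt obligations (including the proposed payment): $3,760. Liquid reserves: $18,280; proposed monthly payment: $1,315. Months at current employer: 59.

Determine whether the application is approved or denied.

Credit score 723 ≥ 680 (meets base)
DTI: 3,760 ÷ 8,350 = 45%, over the 43% base limit.
Reserves: 18,280 ÷ 1,315 = 13.9 months (meets 2-month minimum)
Employment 59 ≥ 6 months
DTI 45% is within the 43%–47% exception band; checking compensating factors.
Reserves 13.9 ≥ 6 months; credit score 723 < 760.
Override conditions not both satisfied; exception does not apply.

Denied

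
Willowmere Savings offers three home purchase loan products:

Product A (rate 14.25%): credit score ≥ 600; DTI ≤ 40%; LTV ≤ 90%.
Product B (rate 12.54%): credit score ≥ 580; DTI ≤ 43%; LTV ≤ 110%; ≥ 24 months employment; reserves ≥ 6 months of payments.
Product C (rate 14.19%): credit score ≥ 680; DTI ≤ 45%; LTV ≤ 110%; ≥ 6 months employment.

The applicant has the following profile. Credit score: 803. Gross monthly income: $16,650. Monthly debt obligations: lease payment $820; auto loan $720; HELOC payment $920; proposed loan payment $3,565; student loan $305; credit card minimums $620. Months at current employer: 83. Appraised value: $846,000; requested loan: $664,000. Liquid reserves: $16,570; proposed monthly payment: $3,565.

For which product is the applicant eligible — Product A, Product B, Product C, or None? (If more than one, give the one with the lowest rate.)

Product C

Total debts = (820 + 720 + 920 + 3,565 + 305 + 620) = 6,950; DTI = 6,950/16,650 = 41.7%.
LTV = 664,000/846,000 = 78.5%.
Reserves = 16,570/3,565 = 4.6 months.
Product A: score 803 ≥ 600; DTI 41.7% > 40%; LTV 78.5% ≤ 90% → does not qualify.
Product B: score 803 ≥ 580; DTI 41.7% ≤ 43%; LTV 78.5% ≤ 110%; employment 83 ≥ 24 mo; reserves 4.6 < 6 mo → does not qualify.
Product C: score 803 ≥ 680; DTI 41.7% ≤ 45%; LTV 78.5% ≤ 110%; employment 83 ≥ 6 mo → qualifies.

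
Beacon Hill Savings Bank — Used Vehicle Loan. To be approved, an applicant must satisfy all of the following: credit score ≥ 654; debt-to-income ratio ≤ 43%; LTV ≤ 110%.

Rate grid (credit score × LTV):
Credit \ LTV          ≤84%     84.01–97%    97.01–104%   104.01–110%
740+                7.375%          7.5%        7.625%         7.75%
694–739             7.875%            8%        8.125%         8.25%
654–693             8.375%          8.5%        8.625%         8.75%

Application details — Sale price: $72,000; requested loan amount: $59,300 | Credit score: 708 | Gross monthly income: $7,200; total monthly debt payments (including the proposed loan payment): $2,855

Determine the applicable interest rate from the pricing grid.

Credit score 708 ≥ 654; Debt-to-income = 2,855/7,200 = 39.7% — meets 43% limit
LTV = 59,300/72,000 = 82.4% ≤ 110%
Credit 708 → row 694–739; LTV 82.4% → column ≤84%. Grid cell → 7.875%.

7.875%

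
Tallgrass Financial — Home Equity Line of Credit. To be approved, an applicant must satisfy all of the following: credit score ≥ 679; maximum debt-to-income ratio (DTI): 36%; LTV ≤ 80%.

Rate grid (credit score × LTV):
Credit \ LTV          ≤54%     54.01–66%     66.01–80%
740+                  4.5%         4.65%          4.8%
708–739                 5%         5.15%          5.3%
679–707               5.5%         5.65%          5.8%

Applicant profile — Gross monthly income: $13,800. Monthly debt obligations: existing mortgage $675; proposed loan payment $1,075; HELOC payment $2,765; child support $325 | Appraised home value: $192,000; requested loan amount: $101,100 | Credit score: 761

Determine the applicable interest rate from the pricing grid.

Credit score 761 ≥ 679; Total monthly debts = (675 + 1,075 + 2,765 + 325) = 4,840. DTI: 4,840 ÷ 13,800 = 35.1%, within the 36% cap
Loan-to-value = 101,100/192,000 = 52.7% — pass (80% max)
Score 761 is in the 740+ band; LTV 52.7% is in the ≤54% band → 4.5%.

4.5%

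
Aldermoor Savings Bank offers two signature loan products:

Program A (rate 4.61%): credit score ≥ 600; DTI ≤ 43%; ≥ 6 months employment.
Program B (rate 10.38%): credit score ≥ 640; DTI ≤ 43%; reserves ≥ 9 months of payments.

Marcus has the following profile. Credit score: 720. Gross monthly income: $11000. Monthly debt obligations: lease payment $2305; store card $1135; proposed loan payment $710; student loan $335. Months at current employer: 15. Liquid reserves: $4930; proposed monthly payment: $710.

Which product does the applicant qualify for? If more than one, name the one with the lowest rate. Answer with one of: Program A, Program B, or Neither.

Program A

Total debts = (2,305 + 1,135 + 710 + 335) = 4,485; DTI = 4,485/11,000 = 40.8%.
Reserves = 4,930/710 = 6.9 months.
Program A: score 720 ≥ 600; DTI 40.8% ≤ 43%; employment 15 ≥ 6 mo → qualifies.
Program B: score 720 ≥ 640; DTI 40.8% ≤ 43%; reserves 6.9 < 9 mo → does not qualify.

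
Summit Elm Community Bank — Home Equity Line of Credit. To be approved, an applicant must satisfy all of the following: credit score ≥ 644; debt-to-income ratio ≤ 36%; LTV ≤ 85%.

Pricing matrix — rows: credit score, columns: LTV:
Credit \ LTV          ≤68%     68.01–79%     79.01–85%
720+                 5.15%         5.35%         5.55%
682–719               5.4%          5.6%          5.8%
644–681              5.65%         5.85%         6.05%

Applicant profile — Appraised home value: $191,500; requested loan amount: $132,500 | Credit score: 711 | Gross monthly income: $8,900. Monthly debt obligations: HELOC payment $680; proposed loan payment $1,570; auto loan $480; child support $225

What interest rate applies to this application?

Credit score 711 ≥ 644; Total monthly debts = (680 + 1,570 + 480 + 225) = 2,955. Debt-to-income = 2,955/8,900 = 33.2% — meets 36% limit
LTV = 132,500/191,500 = 69.2% ≤ 85%
Credit 711 → row 682–719; LTV 69.2% → column 68.01–79%. Grid cell → 5.6%.

5.6%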